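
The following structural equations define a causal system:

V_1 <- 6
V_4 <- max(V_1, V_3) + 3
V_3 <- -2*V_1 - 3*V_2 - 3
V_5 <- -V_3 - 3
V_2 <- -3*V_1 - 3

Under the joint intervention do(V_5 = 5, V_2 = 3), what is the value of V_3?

-24

Setting V_5 = 5, V_2 = 3 by intervention discards those variables' equations.
V_3 = -2*V_1 - 3*V_2 - 3  [with V_1=6, V_2=3]  = -24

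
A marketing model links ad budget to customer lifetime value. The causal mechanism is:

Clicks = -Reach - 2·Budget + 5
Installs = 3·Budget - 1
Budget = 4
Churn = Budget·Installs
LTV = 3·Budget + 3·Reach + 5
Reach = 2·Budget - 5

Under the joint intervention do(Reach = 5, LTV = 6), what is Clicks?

-8

The joint intervention fixes Reach = 5, LTV = 6, removing each variable's own equation.
Clicks = -Reach - 2·Budget + 5  [with Reach=5, Budget=4]  = -8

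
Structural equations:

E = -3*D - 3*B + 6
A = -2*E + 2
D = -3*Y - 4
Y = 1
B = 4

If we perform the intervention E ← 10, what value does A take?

-18

Intervening sets E = 10 and removes its equation (E = -3*D - 3*B + 6).
A = -2*E + 2  [with E=10]  = -18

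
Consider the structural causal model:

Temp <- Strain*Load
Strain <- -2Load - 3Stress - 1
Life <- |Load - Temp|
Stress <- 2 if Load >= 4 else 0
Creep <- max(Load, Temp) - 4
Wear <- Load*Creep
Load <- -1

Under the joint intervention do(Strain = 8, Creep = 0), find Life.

Under do(Strain = 8, Creep = 0), each intervened variable's structural equation is replaced by its fixed value.
Temp = Strain*Load  [with Strain=8, Load=-1]  = -8
Life = |Load - Temp|  [with Load=-1, Temp=-8]  = 7

7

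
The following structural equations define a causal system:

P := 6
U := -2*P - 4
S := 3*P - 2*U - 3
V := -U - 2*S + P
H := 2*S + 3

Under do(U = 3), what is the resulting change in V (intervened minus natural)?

57

Under do(U=3), the mechanism U := -2*P - 4 is discarded; U is fixed at 3.
S = 3*P - 2*U - 3  [with P=6, U=3]  = 9
V = -U - 2*S + P  [with U=3, S=9, P=6]  = -15
Without intervention: U = -2*P - 4  [with P=6]  = -16; S = 3*P - 2*U - 3  [with P=6, U=-16]  = 47; V = -U - 2*S + P  [with U=-16, S=47, P=6]  = -72.
Change = -15 − (-72) = 57.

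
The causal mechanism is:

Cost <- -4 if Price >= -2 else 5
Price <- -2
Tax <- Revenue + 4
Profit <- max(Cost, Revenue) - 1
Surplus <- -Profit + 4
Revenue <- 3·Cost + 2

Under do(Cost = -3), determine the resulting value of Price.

Under do(Cost=-3), the mechanism Cost <- -4 if Price >= -2 else 5 is discarded; Cost is fixed at -3.
Price is not downstream of the intervention, so its value is determined by the original equations.

-2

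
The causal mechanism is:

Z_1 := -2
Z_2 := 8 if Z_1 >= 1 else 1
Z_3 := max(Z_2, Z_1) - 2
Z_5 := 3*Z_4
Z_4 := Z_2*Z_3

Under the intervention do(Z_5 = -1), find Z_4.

-1

The intervention breaks the incoming arrows to Z_5: Z_5 := 3*Z_4 no longer applies, and Z_5 = -1.
Since Z_4 is not a descendant of the intervened variable, it is unaffected.
Z_2 = 8 if Z_1 >= 1 else 1  [with Z_1=-2]  = 1
Z_3 = max(Z_2, Z_1) - 2  [with Z_2=1, Z_1=-2]  = -1
Z_4 = Z_2*Z_3  [with Z_2=1, Z_3=-1]  = -1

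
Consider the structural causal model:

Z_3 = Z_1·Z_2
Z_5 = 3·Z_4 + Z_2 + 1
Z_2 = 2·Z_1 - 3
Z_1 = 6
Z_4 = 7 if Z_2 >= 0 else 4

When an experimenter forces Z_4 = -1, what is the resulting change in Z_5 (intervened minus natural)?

-24

Intervening sets Z_4 = -1 and removes its equation (Z_4 = 7 if Z_2 >= 0 else 4).
Z_2 = 2·Z_1 - 3  [with Z_1=6]  = 9
Z_5 = 3·Z_4 + Z_2 + 1  [with Z_4=-1, Z_2=9]  = 7
Without intervention: Z_2 = 2·Z_1 - 3  [with Z_1=6]  = 9; Z_4 = 7 if Z_2 >= 0 else 4  [with Z_2=9]  = 7; Z_5 = 3·Z_4 + Z_2 + 1  [with Z_4=7, Z_2=9]  = 31.
Change = 7 − 31 = -24.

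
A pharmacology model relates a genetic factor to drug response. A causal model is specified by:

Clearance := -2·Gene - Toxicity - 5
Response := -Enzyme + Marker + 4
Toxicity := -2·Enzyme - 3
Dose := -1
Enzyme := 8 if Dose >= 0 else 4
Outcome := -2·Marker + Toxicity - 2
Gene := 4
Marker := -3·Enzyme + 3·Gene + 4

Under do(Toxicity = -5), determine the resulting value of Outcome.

Intervening sets Toxicity = -5 and removes its equation (Toxicity := -2·Enzyme - 3).
Enzyme = 8 if Dose >= 0 else 4  [with Dose=-1]  = 4
Marker = -3·Enzyme + 3·Gene + 4  [with Enzyme=4, Gene=4]  = 4
Outcome = -2·Marker + Toxicity - 2  [with Marker=4, Toxicity=-5]  = -15

-15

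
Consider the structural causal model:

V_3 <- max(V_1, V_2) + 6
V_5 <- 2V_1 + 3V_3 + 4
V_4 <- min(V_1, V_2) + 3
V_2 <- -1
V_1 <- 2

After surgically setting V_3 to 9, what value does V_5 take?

do(V_3=9) replaces the equation V_3 <- max(V_1, V_2) + 6 with the constant V_3 = 9.
V_5 = 2V_1 + 3V_3 + 4  [with V_1=2, V_3=9]  = 35

35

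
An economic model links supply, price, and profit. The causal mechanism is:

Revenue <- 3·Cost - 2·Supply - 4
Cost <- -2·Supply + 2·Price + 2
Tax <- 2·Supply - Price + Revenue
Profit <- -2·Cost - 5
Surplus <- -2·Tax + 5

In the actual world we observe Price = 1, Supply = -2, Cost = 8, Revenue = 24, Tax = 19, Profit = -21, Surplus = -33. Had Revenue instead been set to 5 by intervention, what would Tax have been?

Intervening sets Revenue = 5 and removes its equation (Revenue <- 3·Cost - 2·Supply - 4).
Tax = 2·Supply - Price + Revenue  [with Supply=-2, Price=1, Revenue=5]  = 0

0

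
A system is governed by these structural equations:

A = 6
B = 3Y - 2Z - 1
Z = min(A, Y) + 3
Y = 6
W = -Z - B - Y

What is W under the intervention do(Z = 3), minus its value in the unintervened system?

-6

do(Z=3) replaces the equation Z = min(A, Y) + 3 with the constant Z = 3.
B = 3Y - 2Z - 1  [with Y=6, Z=3]  = 11
W = -Z - B - Y  [with Z=3, B=11, Y=6]  = -20
Without intervention: Z = min(A, Y) + 3  [with A=6, Y=6]  = 9; B = 3Y - 2Z - 1  [with Y=6, Z=9]  = -1; W = -Z - B - Y  [with Z=9, B=-1, Y=6]  = -14.
Change = -20 − (-14) = -6.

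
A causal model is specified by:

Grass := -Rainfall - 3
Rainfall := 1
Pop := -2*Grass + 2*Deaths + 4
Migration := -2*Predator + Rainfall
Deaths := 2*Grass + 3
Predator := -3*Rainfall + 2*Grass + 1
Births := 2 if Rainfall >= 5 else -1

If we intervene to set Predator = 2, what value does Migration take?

The intervention breaks the incoming arrows to Predator: Predator := -3*Rainfall + 2*Grass + 1 no longer applies, and Predator = 2.
Migration = -2*Predator + Rainfall  [with Predator=2, Rainfall=1]  = -3

-3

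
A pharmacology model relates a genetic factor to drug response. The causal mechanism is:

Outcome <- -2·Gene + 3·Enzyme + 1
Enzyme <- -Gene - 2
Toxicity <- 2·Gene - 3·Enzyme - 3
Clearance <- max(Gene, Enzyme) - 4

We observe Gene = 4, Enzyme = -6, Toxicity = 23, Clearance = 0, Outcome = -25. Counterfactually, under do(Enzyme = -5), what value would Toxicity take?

The intervention breaks the incoming arrows to Enzyme: Enzyme <- -Gene - 2 no longer applies, and Enzyme = -5.
Toxicity = 2·Gene - 3·Enzyme - 3  [with Gene=4, Enzyme=-5]  = 20

20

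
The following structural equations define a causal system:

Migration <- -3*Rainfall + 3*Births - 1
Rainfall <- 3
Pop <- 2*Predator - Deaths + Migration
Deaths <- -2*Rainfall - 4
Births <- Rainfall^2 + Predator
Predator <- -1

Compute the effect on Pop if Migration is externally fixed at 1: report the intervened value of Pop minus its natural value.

-13

The intervention breaks the incoming arrows to Migration: Migration <- -3*Rainfall + 3*Births - 1 no longer applies, and Migration = 1.
Deaths = -2*Rainfall - 4  [with Rainfall=3]  = -10
Pop = 2*Predator - Deaths + Migration  [with Predator=-1, Deaths=-10, Migration=1]  = 9
Without intervention: Births = Rainfall^2 + Predator  [with Rainfall=3, Predator=-1]  = 8; Deaths = -2*Rainfall - 4  [with Rainfall=3]  = -10; Migration = -3*Rainfall + 3*Births - 1  [with Rainfall=3, Births=8]  = 14; Pop = 2*Predator - Deaths + Migration  [with Predator=-1, Deaths=-10, Migration=14]  = 22.
Change = 9 − 22 = -13.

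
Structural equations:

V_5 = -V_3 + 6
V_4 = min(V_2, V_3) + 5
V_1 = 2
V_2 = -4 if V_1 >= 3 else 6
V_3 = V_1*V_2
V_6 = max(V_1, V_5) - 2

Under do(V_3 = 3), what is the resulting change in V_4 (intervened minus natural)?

-3

The intervention breaks the incoming arrows to V_3: V_3 = V_1*V_2 no longer applies, and V_3 = 3.
V_2 = -4 if V_1 >= 3 else 6  [with V_1=2]  = 6
V_4 = min(V_2, V_3) + 5  [with V_2=6, V_3=3]  = 8
Without intervention: V_2 = -4 if V_1 >= 3 else 6  [with V_1=2]  = 6; V_3 = V_1*V_2  [with V_1=2, V_2=6]  = 12; V_4 = min(V_2, V_3) + 5  [with V_2=6, V_3=12]  = 11.
Change = 8 − 11 = -3.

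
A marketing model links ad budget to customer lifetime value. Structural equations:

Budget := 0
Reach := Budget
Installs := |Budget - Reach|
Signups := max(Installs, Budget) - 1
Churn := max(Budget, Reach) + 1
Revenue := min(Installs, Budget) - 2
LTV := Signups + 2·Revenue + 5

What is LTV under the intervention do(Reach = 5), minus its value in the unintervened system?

Under do(Reach=5), the mechanism Reach := Budget is discarded; Reach is fixed at 5.
Installs = |Budget - Reach|  [with Budget=0, Reach=5]  = 5
Signups = max(Installs, Budget) - 1  [with Installs=5, Budget=0]  = 4
Revenue = min(Installs, Budget) - 2  [with Installs=5, Budget=0]  = -2
LTV = Signups + 2·Revenue + 5  [with Signups=4, Revenue=-2]  = 5
Without intervention: Reach = Budget  [with Budget=0]  = 0; Installs = |Budget - Reach|  [with Budget=0, Reach=0]  = 0; Signups = max(Installs, Budget) - 1  [with Installs=0, Budget=0]  = -1; Revenue = min(Installs, Budget) - 2  [with Installs=0, Budget=0]  = -2; LTV = Signups + 2·Revenue + 5  [with Signups=-1, Revenue=-2]  = 0.
Change = 5 − 0 = 5.

5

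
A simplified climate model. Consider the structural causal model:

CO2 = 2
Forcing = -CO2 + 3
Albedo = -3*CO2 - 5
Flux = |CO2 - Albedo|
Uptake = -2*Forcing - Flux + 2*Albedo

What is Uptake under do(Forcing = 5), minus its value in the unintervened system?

-8

do(Forcing=5) replaces the equation Forcing = -CO2 + 3 with the constant Forcing = 5.
Albedo = -3*CO2 - 5  [with CO2=2]  = -11
Flux = |CO2 - Albedo|  [with CO2=2, Albedo=-11]  = 13
Uptake = -2*Forcing - Flux + 2*Albedo  [with Forcing=5, Flux=13, Albedo=-11]  = -45
Without intervention: Forcing = -CO2 + 3  [with CO2=2]  = 1; Albedo = -3*CO2 - 5  [with CO2=2]  = -11; Flux = |CO2 - Albedo|  [with CO2=2, Albedo=-11]  = 13; Uptake = -2*Forcing - Flux + 2*Albedo  [with Forcing=1, Flux=13, Albedo=-11]  = -37.
Change = -45 − (-37) = -8.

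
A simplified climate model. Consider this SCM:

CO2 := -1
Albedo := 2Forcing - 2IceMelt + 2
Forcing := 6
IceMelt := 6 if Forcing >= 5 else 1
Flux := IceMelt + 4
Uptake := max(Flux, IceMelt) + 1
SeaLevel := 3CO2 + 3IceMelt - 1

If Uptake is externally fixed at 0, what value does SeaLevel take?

14

The intervention breaks the incoming arrows to Uptake: Uptake := max(Flux, IceMelt) + 1 no longer applies, and Uptake = 0.
SeaLevel is not downstream of the intervention, so its value is determined by the original equations.
IceMelt = 6 if Forcing >= 5 else 1  [with Forcing=6]  = 6
SeaLevel = 3CO2 + 3IceMelt - 1  [with CO2=-1, IceMelt=6]  = 14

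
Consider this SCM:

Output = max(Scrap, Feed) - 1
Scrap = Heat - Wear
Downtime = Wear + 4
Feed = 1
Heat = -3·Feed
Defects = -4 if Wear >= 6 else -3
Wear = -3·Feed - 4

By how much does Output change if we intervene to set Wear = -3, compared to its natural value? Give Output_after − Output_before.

-3

The intervention breaks the incoming arrows to Wear: Wear = -3·Feed - 4 no longer applies, and Wear = -3.
Heat = -3·Feed  [with Feed=1]  = -3
Scrap = Heat - Wear  [with Heat=-3, Wear=-3]  = 0
Output = max(Scrap, Feed) - 1  [with Scrap=0, Feed=1]  = 0
Without intervention: Heat = -3·Feed  [with Feed=1]  = -3; Wear = -3·Feed - 4  [with Feed=1]  = -7; Scrap = Heat - Wear  [with Heat=-3, Wear=-7]  = 4; Output = max(Scrap, Feed) - 1  [with Scrap=4, Feed=1]  = 3.
Change = 0 − 3 = -3.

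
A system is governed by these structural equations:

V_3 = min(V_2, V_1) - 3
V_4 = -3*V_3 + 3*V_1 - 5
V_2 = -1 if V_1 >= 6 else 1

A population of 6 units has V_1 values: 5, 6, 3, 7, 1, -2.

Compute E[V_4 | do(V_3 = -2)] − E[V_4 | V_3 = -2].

1

Under do(V_3=-2), V_3's equation is replaced by V_3=-2 for every unit. Per-unit V_4: 16, 19, 10, 22, 4, -5. Mean = 11.
E[V_4|V_3=-2] averages over only the 3 units with V_3=-2 (V_1 = 5, 3, 1): V_4 = 16, 10, 4, mean 10.
Difference = 11 − 10 = 1.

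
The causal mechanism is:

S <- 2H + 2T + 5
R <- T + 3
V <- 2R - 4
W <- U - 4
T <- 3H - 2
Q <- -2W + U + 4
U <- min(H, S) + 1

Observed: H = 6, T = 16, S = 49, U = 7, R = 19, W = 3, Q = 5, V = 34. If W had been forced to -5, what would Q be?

21

Intervening sets W = -5 and removes its equation (W <- U - 4).
T = 3H - 2  [with H=6]  = 16
S = 2H + 2T + 5  [with H=6, T=16]  = 49
U = min(H, S) + 1  [with H=6, S=49]  = 7
Q = -2W + U + 4  [with W=-5, U=7]  = 21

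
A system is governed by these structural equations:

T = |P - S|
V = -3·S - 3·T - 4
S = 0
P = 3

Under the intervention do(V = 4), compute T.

3

Under do(V=4), the mechanism V = -3·S - 3·T - 4 is discarded; V is fixed at 4.
Since T is not a descendant of the intervened variable, it is unaffected.
T = |P - S|  [with P=3, S=0]  = 3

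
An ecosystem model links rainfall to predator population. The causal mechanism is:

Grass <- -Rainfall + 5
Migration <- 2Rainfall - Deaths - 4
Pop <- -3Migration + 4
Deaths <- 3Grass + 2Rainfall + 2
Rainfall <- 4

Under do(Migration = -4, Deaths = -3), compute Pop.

16

The joint intervention fixes Migration = -4, Deaths = -3, removing each variable's own equation.
Pop = -3Migration + 4  [with Migration=-4]  = 16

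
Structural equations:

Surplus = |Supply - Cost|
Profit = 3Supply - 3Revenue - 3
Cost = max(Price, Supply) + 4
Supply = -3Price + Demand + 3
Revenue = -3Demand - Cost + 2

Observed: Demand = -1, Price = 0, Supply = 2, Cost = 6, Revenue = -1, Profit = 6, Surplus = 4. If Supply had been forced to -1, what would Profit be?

-9

The intervention breaks the incoming arrows to Supply: Supply = -3Price + Demand + 3 no longer applies, and Supply = -1.
Cost = max(Price, Supply) + 4  [with Price=0, Supply=-1]  = 4
Revenue = -3Demand - Cost + 2  [with Demand=-1, Cost=4]  = 1
Profit = 3Supply - 3Revenue - 3  [with Supply=-1, Revenue=1]  = -9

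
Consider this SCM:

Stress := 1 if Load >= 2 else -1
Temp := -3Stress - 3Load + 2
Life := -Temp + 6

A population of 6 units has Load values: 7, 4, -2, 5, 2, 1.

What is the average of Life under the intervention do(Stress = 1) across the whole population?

Every unit gets Stress=1 under the intervention. Life values become 28, 19, 1, 22, 13, 10; E[Life|do(Stress=1)] = 15.5.

15.5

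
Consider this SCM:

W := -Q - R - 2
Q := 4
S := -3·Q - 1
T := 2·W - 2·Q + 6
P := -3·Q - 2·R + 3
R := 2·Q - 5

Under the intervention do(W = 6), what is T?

Intervening sets W = 6 and removes its equation (W := -Q - R - 2).
T = 2·W - 2·Q + 6  [with W=6, Q=4]  = 10

10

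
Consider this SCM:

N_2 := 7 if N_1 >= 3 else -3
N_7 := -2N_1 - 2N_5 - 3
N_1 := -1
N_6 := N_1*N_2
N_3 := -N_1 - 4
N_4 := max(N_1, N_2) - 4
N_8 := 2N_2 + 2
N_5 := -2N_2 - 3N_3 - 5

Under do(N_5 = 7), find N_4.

-5

The intervention breaks the incoming arrows to N_5: N_5 := -2N_2 - 3N_3 - 5 no longer applies, and N_5 = 7.
Since N_4 is not a descendant of the intervened variable, it is unaffected.
N_2 = 7 if N_1 >= 3 else -3  [with N_1=-1]  = -3
N_4 = max(N_1, N_2) - 4  [with N_1=-1, N_2=-3]  = -5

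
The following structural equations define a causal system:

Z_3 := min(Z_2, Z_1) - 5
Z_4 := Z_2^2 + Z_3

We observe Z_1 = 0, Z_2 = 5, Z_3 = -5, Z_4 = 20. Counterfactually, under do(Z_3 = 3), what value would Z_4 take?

The intervention breaks the incoming arrows to Z_3: Z_3 := min(Z_2, Z_1) - 5 no longer applies, and Z_3 = 3.
Z_4 = Z_2^2 + Z_3  [with Z_2=5, Z_3=3]  = 28

28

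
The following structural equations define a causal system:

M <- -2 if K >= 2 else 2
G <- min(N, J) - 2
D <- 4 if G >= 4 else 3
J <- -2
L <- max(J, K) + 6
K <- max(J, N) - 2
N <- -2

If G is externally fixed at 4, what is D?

4

do(G=4) replaces the equation G <- min(N, J) - 2 with the constant G = 4.
D = 4 if G >= 4 else 3  [with G=4]  = 4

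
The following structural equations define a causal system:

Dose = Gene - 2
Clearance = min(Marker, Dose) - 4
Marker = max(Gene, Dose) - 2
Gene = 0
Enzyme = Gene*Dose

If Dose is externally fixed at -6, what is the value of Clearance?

do(Dose=-6) replaces the equation Dose = Gene - 2 with the constant Dose = -6.
Marker = max(Gene, Dose) - 2  [with Gene=0, Dose=-6]  = -2
Clearance = min(Marker, Dose) - 4  [with Marker=-2, Dose=-6]  = -10

-10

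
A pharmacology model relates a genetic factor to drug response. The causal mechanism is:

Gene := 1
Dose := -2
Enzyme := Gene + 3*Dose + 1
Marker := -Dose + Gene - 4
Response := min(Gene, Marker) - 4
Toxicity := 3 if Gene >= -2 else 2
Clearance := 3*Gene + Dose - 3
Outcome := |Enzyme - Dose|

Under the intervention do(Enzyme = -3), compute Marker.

The intervention breaks the incoming arrows to Enzyme: Enzyme := Gene + 3*Dose + 1 no longer applies, and Enzyme = -3.
Marker is not downstream of the intervention, so its value is determined by the original equations.
Marker = -Dose + Gene - 4  [with Dose=-2, Gene=1]  = -1

-1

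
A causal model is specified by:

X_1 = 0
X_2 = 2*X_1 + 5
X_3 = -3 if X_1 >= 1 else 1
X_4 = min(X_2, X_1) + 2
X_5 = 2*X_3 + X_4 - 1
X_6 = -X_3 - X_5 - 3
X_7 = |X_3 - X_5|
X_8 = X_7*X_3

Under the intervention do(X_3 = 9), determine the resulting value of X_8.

The intervention breaks the incoming arrows to X_3: X_3 = -3 if X_1 >= 1 else 1 no longer applies, and X_3 = 9.
X_2 = 2*X_1 + 5  [with X_1=0]  = 5
X_4 = min(X_2, X_1) + 2  [with X_2=5, X_1=0]  = 2
X_5 = 2*X_3 + X_4 - 1  [with X_3=9, X_4=2]  = 19
X_7 = |X_3 - X_5|  [with X_3=9, X_5=19]  = 10
X_8 = X_7*X_3  [with X_7=10, X_3=9]  = 90

90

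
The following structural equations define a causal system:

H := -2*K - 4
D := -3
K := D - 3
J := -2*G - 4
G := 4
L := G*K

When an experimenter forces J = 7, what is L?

Under do(J=7), the mechanism J := -2*G - 4 is discarded; J is fixed at 7.
Since L is not a descendant of the intervened variable, it is unaffected.
K = D - 3  [with D=-3]  = -6
L = G*K  [with G=4, K=-6]  = -24

-24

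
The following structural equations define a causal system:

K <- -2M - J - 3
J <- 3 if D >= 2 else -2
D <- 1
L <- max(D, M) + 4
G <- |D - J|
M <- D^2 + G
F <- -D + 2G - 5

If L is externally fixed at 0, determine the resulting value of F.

0

Under do(L=0), the mechanism L <- max(D, M) + 4 is discarded; L is fixed at 0.
Since F is not a descendant of the intervened variable, it is unaffected.
J = 3 if D >= 2 else -2  [with D=1]  = -2
G = |D - J|  [with D=1, J=-2]  = 3
F = -D + 2G - 5  [with D=1, G=3]  = 0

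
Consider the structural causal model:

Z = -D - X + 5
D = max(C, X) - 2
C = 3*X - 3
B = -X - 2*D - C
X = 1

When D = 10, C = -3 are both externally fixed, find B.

-18

Setting D = 10, C = -3 by intervention discards those variables' equations.
B = -X - 2*D - C  [with X=1, D=10, C=-3]  = -18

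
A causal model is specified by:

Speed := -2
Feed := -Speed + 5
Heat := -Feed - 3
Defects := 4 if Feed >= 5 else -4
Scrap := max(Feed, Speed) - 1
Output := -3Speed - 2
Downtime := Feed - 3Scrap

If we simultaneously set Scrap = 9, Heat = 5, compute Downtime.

The joint intervention fixes Scrap = 9, Heat = 5, removing each variable's own equation.
Feed = -Speed + 5  [with Speed=-2]  = 7
Downtime = Feed - 3Scrap  [with Feed=7, Scrap=9]  = -20

-20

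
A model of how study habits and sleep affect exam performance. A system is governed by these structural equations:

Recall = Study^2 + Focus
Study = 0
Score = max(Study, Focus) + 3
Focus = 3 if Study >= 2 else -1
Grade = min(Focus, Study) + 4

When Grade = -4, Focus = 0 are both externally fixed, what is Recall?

Setting Grade = -4, Focus = 0 by intervention discards those variables' equations.
Recall = Study^2 + Focus  [with Study=0, Focus=0]  = 0

0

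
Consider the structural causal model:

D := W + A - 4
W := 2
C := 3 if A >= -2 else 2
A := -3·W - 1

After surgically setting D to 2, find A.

-7

Under do(D=2), the mechanism D := W + A - 4 is discarded; D is fixed at 2.
Since A is not a descendant of the intervened variable, it is unaffected.
A = -3·W - 1  [with W=2]  = -7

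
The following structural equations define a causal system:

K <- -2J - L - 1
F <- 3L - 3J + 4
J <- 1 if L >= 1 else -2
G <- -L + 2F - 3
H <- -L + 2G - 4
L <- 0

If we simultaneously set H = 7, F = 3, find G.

3

Under do(H = 7, F = 3), each intervened variable's structural equation is replaced by its fixed value.
G = -L + 2F - 3  [with L=0, F=3]  = 3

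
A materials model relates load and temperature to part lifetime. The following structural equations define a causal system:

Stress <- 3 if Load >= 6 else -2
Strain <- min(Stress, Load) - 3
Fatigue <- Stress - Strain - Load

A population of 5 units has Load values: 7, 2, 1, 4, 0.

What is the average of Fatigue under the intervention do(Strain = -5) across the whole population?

1.2

Every unit gets Strain=-5 under the intervention. Fatigue values become 1, 1, 2, -1, 3; E[Fatigue|do(Strain=-5)] = 1.2.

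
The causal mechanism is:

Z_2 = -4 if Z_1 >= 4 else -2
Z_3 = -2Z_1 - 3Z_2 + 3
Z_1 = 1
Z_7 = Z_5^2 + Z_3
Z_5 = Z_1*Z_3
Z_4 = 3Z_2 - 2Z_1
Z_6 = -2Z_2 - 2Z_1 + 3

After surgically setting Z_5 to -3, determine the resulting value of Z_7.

Under do(Z_5=-3), the mechanism Z_5 = Z_1*Z_3 is discarded; Z_5 is fixed at -3.
Z_2 = -4 if Z_1 >= 4 else -2  [with Z_1=1]  = -2
Z_3 = -2Z_1 - 3Z_2 + 3  [with Z_1=1, Z_2=-2]  = 7
Z_7 = Z_5^2 + Z_3  [with Z_5=-3, Z_3=7]  = 16

16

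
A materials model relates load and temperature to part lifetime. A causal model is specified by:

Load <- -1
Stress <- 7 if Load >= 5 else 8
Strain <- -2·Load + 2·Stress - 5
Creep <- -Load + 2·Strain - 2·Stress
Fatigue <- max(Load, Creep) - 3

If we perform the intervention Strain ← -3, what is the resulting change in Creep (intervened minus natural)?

-32

The intervention breaks the incoming arrows to Strain: Strain <- -2·Load + 2·Stress - 5 no longer applies, and Strain = -3.
Stress = 7 if Load >= 5 else 8  [with Load=-1]  = 8
Creep = -Load + 2·Strain - 2·Stress  [with Load=-1, Strain=-3, Stress=8]  = -21
Without intervention: Stress = 7 if Load >= 5 else 8  [with Load=-1]  = 8; Strain = -2·Load + 2·Stress - 5  [with Load=-1, Stress=8]  = 13; Creep = -Load + 2·Strain - 2·Stress  [with Load=-1, Strain=13, Stress=8]  = 11.
Change = -21 − 11 = -32.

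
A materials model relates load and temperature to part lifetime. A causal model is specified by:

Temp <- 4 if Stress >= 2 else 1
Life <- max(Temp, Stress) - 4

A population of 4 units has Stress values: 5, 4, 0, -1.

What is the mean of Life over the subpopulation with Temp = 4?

E[Life|Temp=4] averages over only the 2 units with Temp=4 (Stress = 5, 4): Life = 1, 0, mean 0.5.

0.5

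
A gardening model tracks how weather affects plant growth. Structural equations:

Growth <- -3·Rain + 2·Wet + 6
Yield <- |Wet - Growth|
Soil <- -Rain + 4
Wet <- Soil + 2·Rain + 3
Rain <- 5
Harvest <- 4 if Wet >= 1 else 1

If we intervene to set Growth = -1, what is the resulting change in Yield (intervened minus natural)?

Intervening sets Growth = -1 and removes its equation (Growth <- -3·Rain + 2·Wet + 6).
Soil = -Rain + 4  [with Rain=5]  = -1
Wet = Soil + 2·Rain + 3  [with Soil=-1, Rain=5]  = 12
Yield = |Wet - Growth|  [with Wet=12, Growth=-1]  = 13
Without intervention: Soil = -Rain + 4  [with Rain=5]  = -1; Wet = Soil + 2·Rain + 3  [with Soil=-1, Rain=5]  = 12; Growth = -3·Rain + 2·Wet + 6  [with Rain=5, Wet=12]  = 15; Yield = |Wet - Growth|  [with Wet=12, Growth=15]  = 3.
Change = 13 − 3 = 10.

10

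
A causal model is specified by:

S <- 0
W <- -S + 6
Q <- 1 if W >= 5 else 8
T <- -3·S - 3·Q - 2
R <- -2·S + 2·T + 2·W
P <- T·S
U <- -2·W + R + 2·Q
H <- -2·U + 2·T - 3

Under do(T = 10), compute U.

The intervention breaks the incoming arrows to T: T <- -3·S - 3·Q - 2 no longer applies, and T = 10.
W = -S + 6  [with S=0]  = 6
Q = 1 if W >= 5 else 8  [with W=6]  = 1
R = -2·S + 2·T + 2·W  [with S=0, T=10, W=6]  = 32
U = -2·W + R + 2·Q  [with W=6, R=32, Q=1]  = 22

22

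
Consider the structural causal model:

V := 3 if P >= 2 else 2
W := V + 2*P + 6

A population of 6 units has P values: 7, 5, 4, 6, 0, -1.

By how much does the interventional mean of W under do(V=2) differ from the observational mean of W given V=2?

do(V=2) breaks V's dependence on P. With V=2 fixed, W across the units is 22, 18, 16, 20, 8, 6, mean 15.
E[W|V=2] averages over only the 2 units with V=2 (P = 0, -1): W = 8, 6, mean 7.
Difference = 15 − 7 = 8.

8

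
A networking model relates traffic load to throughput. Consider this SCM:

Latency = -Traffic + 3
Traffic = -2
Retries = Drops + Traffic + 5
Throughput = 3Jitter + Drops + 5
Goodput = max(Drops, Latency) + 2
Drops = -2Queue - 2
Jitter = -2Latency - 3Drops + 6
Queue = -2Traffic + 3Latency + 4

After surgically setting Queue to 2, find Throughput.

The intervention breaks the incoming arrows to Queue: Queue = -2Traffic + 3Latency + 4 no longer applies, and Queue = 2.
Latency = -Traffic + 3  [with Traffic=-2]  = 5
Drops = -2Queue - 2  [with Queue=2]  = -6
Jitter = -2Latency - 3Drops + 6  [with Latency=5, Drops=-6]  = 14
Throughput = 3Jitter + Drops + 5  [with Jitter=14, Drops=-6]  = 41

41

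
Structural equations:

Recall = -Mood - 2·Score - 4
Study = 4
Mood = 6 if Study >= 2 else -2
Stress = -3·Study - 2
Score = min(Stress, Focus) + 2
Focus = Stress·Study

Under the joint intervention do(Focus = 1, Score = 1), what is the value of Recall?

-12

Setting Focus = 1, Score = 1 by intervention discards those variables' equations.
Mood = 6 if Study >= 2 else -2  [with Study=4]  = 6
Recall = -Mood - 2·Score - 4  [with Mood=6, Score=1]  = -12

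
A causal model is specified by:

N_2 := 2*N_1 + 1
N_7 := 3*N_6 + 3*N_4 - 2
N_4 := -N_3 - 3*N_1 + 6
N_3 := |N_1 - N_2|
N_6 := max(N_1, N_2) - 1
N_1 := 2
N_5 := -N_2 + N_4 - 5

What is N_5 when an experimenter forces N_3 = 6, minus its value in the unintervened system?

do(N_3=6) replaces the equation N_3 := |N_1 - N_2| with the constant N_3 = 6.
N_2 = 2*N_1 + 1  [with N_1=2]  = 5
N_4 = -N_3 - 3*N_1 + 6  [with N_3=6, N_1=2]  = -6
N_5 = -N_2 + N_4 - 5  [with N_2=5, N_4=-6]  = -16
Without intervention: N_2 = 2*N_1 + 1  [with N_1=2]  = 5; N_3 = |N_1 - N_2|  [with N_1=2, N_2=5]  = 3; N_4 = -N_3 - 3*N_1 + 6  [with N_3=3, N_1=2]  = -3; N_5 = -N_2 + N_4 - 5  [with N_2=5, N_4=-3]  = -13.
Change = -16 − (-13) = -3.

-3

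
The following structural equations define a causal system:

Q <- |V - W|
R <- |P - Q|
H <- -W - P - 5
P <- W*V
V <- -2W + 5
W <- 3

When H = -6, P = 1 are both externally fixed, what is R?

3

Setting H = -6, P = 1 by intervention discards those variables' equations.
V = -2W + 5  [with W=3]  = -1
Q = |V - W|  [with V=-1, W=3]  = 4
R = |P - Q|  [with P=1, Q=4]  = 3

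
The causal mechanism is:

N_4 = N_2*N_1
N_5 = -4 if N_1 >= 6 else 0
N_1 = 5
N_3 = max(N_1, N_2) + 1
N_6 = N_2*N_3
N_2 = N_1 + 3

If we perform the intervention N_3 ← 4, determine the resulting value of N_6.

The intervention breaks the incoming arrows to N_3: N_3 = max(N_1, N_2) + 1 no longer applies, and N_3 = 4.
N_2 = N_1 + 3  [with N_1=5]  = 8
N_6 = N_2*N_3  [with N_2=8, N_3=4]  = 32

32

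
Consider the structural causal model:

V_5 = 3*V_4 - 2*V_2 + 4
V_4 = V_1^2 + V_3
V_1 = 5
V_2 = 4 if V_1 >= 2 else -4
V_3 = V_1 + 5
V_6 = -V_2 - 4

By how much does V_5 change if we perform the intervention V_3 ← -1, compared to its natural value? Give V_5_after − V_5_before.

do(V_3=-1) replaces the equation V_3 = V_1 + 5 with the constant V_3 = -1.
V_2 = 4 if V_1 >= 2 else -4  [with V_1=5]  = 4
V_4 = V_1^2 + V_3  [with V_1=5, V_3=-1]  = 24
V_5 = 3*V_4 - 2*V_2 + 4  [with V_4=24, V_2=4]  = 68
Without intervention: V_2 = 4 if V_1 >= 2 else -4  [with V_1=5]  = 4; V_3 = V_1 + 5  [with V_1=5]  = 10; V_4 = V_1^2 + V_3  [with V_1=5, V_3=10]  = 35; V_5 = 3*V_4 - 2*V_2 + 4  [with V_4=35, V_2=4]  = 101.
Change = 68 − 101 = -33.

-33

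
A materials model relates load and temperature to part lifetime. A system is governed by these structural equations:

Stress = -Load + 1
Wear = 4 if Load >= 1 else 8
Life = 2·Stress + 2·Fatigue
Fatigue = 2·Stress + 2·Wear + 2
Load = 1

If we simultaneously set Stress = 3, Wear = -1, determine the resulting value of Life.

Under do(Stress = 3, Wear = -1), each intervened variable's structural equation is replaced by its fixed value.
Fatigue = 2·Stress + 2·Wear + 2  [with Stress=3, Wear=-1]  = 6
Life = 2·Stress + 2·Fatigue  [with Stress=3, Fatigue=6]  = 18

18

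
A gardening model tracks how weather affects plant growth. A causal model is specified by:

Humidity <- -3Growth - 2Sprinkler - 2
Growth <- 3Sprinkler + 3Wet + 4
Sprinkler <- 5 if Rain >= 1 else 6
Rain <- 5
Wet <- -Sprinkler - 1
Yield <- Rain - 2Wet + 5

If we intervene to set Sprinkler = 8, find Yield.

Under do(Sprinkler=8), the mechanism Sprinkler <- 5 if Rain >= 1 else 6 is discarded; Sprinkler is fixed at 8.
Wet = -Sprinkler - 1  [with Sprinkler=8]  = -9
Yield = Rain - 2Wet + 5  [with Rain=5, Wet=-9]  = 28

28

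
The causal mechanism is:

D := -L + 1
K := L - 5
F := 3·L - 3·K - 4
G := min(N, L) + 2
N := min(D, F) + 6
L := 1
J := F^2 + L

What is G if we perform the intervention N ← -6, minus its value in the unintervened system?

-7

The intervention breaks the incoming arrows to N: N := min(D, F) + 6 no longer applies, and N = -6.
G = min(N, L) + 2  [with N=-6, L=1]  = -4
Without intervention: K = L - 5  [with L=1]  = -4; F = 3·L - 3·K - 4  [with L=1, K=-4]  = 11; D = -L + 1  [with L=1]  = 0; N = min(D, F) + 6  [with D=0, F=11]  = 6; G = min(N, L) + 2  [with N=6, L=1]  = 3.
Change = -4 − 3 = -7.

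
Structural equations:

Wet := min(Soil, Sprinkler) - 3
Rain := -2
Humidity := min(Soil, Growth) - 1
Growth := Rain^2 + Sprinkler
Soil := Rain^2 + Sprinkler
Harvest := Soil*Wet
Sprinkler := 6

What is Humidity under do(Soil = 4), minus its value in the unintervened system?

The intervention breaks the incoming arrows to Soil: Soil := Rain^2 + Sprinkler no longer applies, and Soil = 4.
Growth = Rain^2 + Sprinkler  [with Rain=-2, Sprinkler=6]  = 10
Humidity = min(Soil, Growth) - 1  [with Soil=4, Growth=10]  = 3
Without intervention: Soil = Rain^2 + Sprinkler  [with Rain=-2, Sprinkler=6]  = 10; Growth = Rain^2 + Sprinkler  [with Rain=-2, Sprinkler=6]  = 10; Humidity = min(Soil, Growth) - 1  [with Soil=10, Growth=10]  = 9.
Change = 3 − 9 = -6.

-6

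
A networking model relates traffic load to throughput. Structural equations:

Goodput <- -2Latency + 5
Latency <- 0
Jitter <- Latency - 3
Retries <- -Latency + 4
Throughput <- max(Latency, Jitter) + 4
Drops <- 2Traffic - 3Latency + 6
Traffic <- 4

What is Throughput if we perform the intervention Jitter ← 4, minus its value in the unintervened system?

4

The intervention breaks the incoming arrows to Jitter: Jitter <- Latency - 3 no longer applies, and Jitter = 4.
Throughput = max(Latency, Jitter) + 4  [with Latency=0, Jitter=4]  = 8
Without intervention: Jitter = Latency - 3  [with Latency=0]  = -3; Throughput = max(Latency, Jitter) + 4  [with Latency=0, Jitter=-3]  = 4.
Change = 8 − 4 = 4.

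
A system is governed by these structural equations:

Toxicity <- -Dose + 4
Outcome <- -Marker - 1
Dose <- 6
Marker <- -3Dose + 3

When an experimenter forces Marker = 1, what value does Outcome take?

Under do(Marker=1), the mechanism Marker <- -3Dose + 3 is discarded; Marker is fixed at 1.
Outcome = -Marker - 1  [with Marker=1]  = -2

-2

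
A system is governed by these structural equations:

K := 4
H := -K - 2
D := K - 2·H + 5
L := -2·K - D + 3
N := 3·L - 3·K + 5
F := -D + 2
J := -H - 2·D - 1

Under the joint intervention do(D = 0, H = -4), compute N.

-22

Setting D = 0, H = -4 by intervention discards those variables' equations.
L = -2·K - D + 3  [with K=4, D=0]  = -5
N = 3·L - 3·K + 5  [with L=-5, K=4]  = -22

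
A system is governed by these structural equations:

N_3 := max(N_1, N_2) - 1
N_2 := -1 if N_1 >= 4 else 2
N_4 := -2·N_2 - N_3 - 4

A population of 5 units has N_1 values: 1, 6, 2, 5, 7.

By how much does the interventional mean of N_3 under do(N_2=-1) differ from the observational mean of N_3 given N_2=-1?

Every unit gets N_2=-1 under the intervention. N_3 values become 0, 5, 1, 4, 6; E[N_3|do(N_2=-1)] = 3.2.
Observing N_2=-1 restricts to units where N_2's equation naturally yields -1: N_1 ∈ {6, 5, 7}. In that subpopulation N_3 = 5, 4, 6, mean 5.
Difference = 3.2 − 5 = -1.8.

-1.8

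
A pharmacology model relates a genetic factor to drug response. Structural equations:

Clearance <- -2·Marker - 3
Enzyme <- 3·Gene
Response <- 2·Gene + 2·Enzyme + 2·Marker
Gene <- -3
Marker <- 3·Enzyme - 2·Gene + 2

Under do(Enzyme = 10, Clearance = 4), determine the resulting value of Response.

The joint intervention fixes Enzyme = 10, Clearance = 4, removing each variable's own equation.
Marker = 3·Enzyme - 2·Gene + 2  [with Enzyme=10, Gene=-3]  = 38
Response = 2·Gene + 2·Enzyme + 2·Marker  [with Gene=-3, Enzyme=10, Marker=38]  = 90

90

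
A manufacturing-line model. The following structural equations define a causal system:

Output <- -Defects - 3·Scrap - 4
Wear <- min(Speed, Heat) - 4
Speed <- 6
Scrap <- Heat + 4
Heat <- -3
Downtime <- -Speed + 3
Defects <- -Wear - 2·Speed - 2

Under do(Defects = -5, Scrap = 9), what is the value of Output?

The joint intervention fixes Defects = -5, Scrap = 9, removing each variable's own equation.
Output = -Defects - 3·Scrap - 4  [with Defects=-5, Scrap=9]  = -26

-26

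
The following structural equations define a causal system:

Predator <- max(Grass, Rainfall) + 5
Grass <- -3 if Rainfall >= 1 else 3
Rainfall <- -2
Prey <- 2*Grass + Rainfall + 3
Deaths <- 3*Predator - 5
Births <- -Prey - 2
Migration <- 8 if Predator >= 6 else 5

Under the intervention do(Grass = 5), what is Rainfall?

Under do(Grass=5), the mechanism Grass <- -3 if Rainfall >= 1 else 3 is discarded; Grass is fixed at 5.
Rainfall is not downstream of the intervention, so its value is determined by the original equations.

-2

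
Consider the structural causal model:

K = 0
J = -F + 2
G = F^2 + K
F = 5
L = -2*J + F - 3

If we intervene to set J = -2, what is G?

The intervention breaks the incoming arrows to J: J = -F + 2 no longer applies, and J = -2.
G is not downstream of the intervention, so its value is determined by the original equations.
G = F^2 + K  [with F=5, K=0]  = 25

25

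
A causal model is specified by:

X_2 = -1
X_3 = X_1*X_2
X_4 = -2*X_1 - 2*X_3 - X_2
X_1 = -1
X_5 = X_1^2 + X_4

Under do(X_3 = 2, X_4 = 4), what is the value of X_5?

5

Setting X_3 = 2, X_4 = 4 by intervention discards those variables' equations.
X_5 = X_1^2 + X_4  [with X_1=-1, X_4=4]  = 5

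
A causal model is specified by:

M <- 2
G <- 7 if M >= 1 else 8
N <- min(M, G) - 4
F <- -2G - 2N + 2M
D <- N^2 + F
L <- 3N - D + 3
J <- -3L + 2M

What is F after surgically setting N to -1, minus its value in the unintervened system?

-2

The intervention breaks the incoming arrows to N: N <- min(M, G) - 4 no longer applies, and N = -1.
G = 7 if M >= 1 else 8  [with M=2]  = 7
F = -2G - 2N + 2M  [with G=7, N=-1, M=2]  = -8
Without intervention: G = 7 if M >= 1 else 8  [with M=2]  = 7; N = min(M, G) - 4  [with M=2, G=7]  = -2; F = -2G - 2N + 2M  [with G=7, N=-2, M=2]  = -6.
Change = -8 − (-6) = -2.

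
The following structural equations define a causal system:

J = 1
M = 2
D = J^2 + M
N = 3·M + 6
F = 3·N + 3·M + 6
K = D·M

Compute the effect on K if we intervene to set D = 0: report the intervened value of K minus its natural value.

-6

The intervention breaks the incoming arrows to D: D = J^2 + M no longer applies, and D = 0.
K = D·M  [with D=0, M=2]  = 0
Without intervention: D = J^2 + M  [with J=1, M=2]  = 3; K = D·M  [with D=3, M=2]  = 6.
Change = 0 − 6 = -6.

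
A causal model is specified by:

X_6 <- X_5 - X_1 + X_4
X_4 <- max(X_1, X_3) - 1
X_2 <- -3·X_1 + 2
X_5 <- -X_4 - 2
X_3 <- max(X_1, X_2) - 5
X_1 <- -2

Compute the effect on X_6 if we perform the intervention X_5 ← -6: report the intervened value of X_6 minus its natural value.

The intervention breaks the incoming arrows to X_5: X_5 <- -X_4 - 2 no longer applies, and X_5 = -6.
X_2 = -3·X_1 + 2  [with X_1=-2]  = 8
X_3 = max(X_1, X_2) - 5  [with X_1=-2, X_2=8]  = 3
X_4 = max(X_1, X_3) - 1  [with X_1=-2, X_3=3]  = 2
X_6 = X_5 - X_1 + X_4  [with X_5=-6, X_1=-2, X_4=2]  = -2
Without intervention: X_2 = -3·X_1 + 2  [with X_1=-2]  = 8; X_3 = max(X_1, X_2) - 5  [with X_1=-2, X_2=8]  = 3; X_4 = max(X_1, X_3) - 1  [with X_1=-2, X_3=3]  = 2; X_5 = -X_4 - 2  [with X_4=2]  = -4; X_6 = X_5 - X_1 + X_4  [with X_5=-4, X_1=-2, X_4=2]  = 0.
Change = -2 − 0 = -2.

-2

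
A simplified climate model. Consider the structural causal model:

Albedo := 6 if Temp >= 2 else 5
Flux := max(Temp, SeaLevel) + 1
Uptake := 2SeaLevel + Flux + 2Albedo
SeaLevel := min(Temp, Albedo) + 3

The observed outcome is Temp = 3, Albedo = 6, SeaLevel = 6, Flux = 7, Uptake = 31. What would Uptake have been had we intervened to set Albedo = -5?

do(Albedo=-5) replaces the equation Albedo := 6 if Temp >= 2 else 5 with the constant Albedo = -5.
SeaLevel = min(Temp, Albedo) + 3  [with Temp=3, Albedo=-5]  = -2
Flux = max(Temp, SeaLevel) + 1  [with Temp=3, SeaLevel=-2]  = 4
Uptake = 2SeaLevel + Flux + 2Albedo  [with SeaLevel=-2, Flux=4, Albedo=-5]  = -10

-10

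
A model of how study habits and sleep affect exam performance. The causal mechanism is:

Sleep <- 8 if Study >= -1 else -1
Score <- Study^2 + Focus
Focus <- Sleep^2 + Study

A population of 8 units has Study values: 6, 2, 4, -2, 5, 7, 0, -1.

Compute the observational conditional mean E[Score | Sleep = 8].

Conditioning on Sleep=8 selects the 7 unit(s) with Study ∈ {6, 2, 4, 5, 7, 0, -1}. Their Score values: 106, 70, 84, 94, 120, 64, 64. Mean = 86.

86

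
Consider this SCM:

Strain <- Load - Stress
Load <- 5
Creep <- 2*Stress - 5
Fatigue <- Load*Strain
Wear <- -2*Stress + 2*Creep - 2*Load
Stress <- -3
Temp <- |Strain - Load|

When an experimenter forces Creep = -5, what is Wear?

-14

The intervention breaks the incoming arrows to Creep: Creep <- 2*Stress - 5 no longer applies, and Creep = -5.
Wear = -2*Stress + 2*Creep - 2*Load  [with Stress=-3, Creep=-5, Load=5]  = -14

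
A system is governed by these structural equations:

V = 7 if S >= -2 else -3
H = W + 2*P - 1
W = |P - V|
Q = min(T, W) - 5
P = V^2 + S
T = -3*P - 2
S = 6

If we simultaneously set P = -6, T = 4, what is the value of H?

0

The joint intervention fixes P = -6, T = 4, removing each variable's own equation.
V = 7 if S >= -2 else -3  [with S=6]  = 7
W = |P - V|  [with P=-6, V=7]  = 13
H = W + 2*P - 1  [with W=13, P=-6]  = 0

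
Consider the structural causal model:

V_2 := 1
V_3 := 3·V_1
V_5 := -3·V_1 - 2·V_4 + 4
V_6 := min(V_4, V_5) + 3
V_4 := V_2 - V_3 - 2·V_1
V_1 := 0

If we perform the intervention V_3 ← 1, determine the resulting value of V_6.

The intervention breaks the incoming arrows to V_3: V_3 := 3·V_1 no longer applies, and V_3 = 1.
V_4 = V_2 - V_3 - 2·V_1  [with V_2=1, V_3=1, V_1=0]  = 0
V_5 = -3·V_1 - 2·V_4 + 4  [with V_1=0, V_4=0]  = 4
V_6 = min(V_4, V_5) + 3  [with V_4=0, V_5=4]  = 3

3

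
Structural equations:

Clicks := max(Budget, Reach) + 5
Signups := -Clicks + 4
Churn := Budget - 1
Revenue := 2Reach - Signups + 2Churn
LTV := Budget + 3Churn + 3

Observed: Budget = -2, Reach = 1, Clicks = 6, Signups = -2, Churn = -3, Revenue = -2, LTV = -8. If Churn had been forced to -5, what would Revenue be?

The intervention breaks the incoming arrows to Churn: Churn := Budget - 1 no longer applies, and Churn = -5.
Clicks = max(Budget, Reach) + 5  [with Budget=-2, Reach=1]  = 6
Signups = -Clicks + 4  [with Clicks=6]  = -2
Revenue = 2Reach - Signups + 2Churn  [with Reach=1, Signups=-2, Churn=-5]  = -6

-6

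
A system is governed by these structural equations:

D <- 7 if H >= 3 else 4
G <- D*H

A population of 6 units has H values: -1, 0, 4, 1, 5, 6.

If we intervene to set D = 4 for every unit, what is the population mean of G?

The intervention sets D=4 in all 6 units regardless of H. Recomputing G per unit gives -4, 0, 16, 4, 20, 24; average 10.

10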